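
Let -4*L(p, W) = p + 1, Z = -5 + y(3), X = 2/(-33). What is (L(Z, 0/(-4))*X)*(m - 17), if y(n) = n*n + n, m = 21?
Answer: 16/33 ≈ 0.48485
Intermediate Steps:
X = -2/33 (X = 2*(-1/33) = -2/33 ≈ -0.060606)
y(n) = n + n**2 (y(n) = n**2 + n = n + n**2)
Z = 7 (Z = -5 + 3*(1 + 3) = -5 + 3*4 = -5 + 12 = 7)
L(p, W) = -1/4 - p/4 (L(p, W) = -(p + 1)/4 = -(1 + p)/4 = -1/4 - p/4)
(L(Z, 0/(-4))*X)*(m - 17) = ((-1/4 - 1/4*7)*(-2/33))*(21 - 17) = ((-1/4 - 7/4)*(-2/33))*4 = -2*(-2/33)*4 = (4/33)*4 = 16/33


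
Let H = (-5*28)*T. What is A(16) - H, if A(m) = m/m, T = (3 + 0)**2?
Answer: 1261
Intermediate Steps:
T = 9 (T = 3**2 = 9)
A(m) = 1
H = -1260 (H = -5*28*9 = -140*9 = -1260)
A(16) - H = 1 - 1*(-1260) = 1 + 1260 = 1261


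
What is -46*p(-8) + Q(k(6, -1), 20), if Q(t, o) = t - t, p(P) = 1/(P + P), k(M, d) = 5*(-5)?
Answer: 23/8 ≈ 2.8750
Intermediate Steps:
k(M, d) = -25
p(P) = 1/(2*P)
Q(t, o) = 0
-46*p(-8) + Q(k(6, -1), 20) = -23/(-8) + 0 = -23*(-1)/8 + 0 = -46*(-1/16) + 0 = 23/8 + 0 = 23/8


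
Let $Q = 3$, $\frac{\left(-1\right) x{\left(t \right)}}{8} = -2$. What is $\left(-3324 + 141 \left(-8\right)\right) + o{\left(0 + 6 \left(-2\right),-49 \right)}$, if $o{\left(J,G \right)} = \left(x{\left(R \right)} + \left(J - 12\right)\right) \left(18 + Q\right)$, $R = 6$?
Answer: $-4620$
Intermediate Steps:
$x{\left(t \right)} = 16$ ($x{\left(t \right)} = \left(-8\right) \left(-2\right) = 16$)
$o{\left(J,G \right)} = 84 + 21 J$ ($o{\left(J,G \right)} = \left(16 + \left(J - 12\right)\right) \left(18 + 3\right) = \left(16 + \left(-12 + J\right)\right) 21 = \left(4 + J\right) 21 = 84 + 21 J$)
$\left(-3324 + 141 \left(-8\right)\right) + o{\left(0 + 6 \left(-2\right),-49 \right)} = \left(-3324 + 141 \left(-8\right)\right) + \left(84 + 21 \left(0 + 6 \left(-2\right)\right)\right) = \left(-3324 - 1128\right) + \left(84 + 21 \left(0 - 12\right)\right) = -4452 + \left(84 + 21 \left(-12\right)\right) = -4452 + \left(84 - 252\right) = -4452 - 168 = -4620$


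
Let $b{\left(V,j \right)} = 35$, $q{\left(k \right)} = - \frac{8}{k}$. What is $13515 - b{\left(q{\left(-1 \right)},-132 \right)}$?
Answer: $13480$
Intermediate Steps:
$13515 - b{\left(q{\left(-1 \right)},-132 \right)} = 13515 - 35 = 13480$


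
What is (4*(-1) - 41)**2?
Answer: 2025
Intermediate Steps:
(4*(-1) - 41)**2 = (-4 - 41)**2 = (-45)**2 = 2025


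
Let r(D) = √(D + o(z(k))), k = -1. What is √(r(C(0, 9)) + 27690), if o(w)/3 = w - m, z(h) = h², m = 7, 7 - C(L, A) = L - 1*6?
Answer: √(27690 + I*√5) ≈ 166.4 + 0.0067*I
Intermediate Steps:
C(L, A) = 13 - L (C(L, A) = 7 - (L - 1*6) = 7 - (L - 6) = 7 - (-6 + L) = 7 + (6 - L) = 13 - L)
o(w) = -21 + 3*w (o(w) = 3*(w - 1*7) = 3*(w - 7) = 3*(-7 + w) = -21 + 3*w)
r(D) = √(-18 + D) (r(D) = √(D + (-21 + 3*(-1)²)) = √(D + (-21 + 3*1)) = √(D + (-21 + 3)) = √(D - 18) = √(-18 + D))
√(r(C(0, 9)) + 27690) = √(√(-18 + (13 - 1*0)) + 27690) = √(√(-18 + (13 + 0)) + 27690) = √(√(-18 + 13) + 27690) = √(√(-5) + 27690) = √(I*√5 + 27690) = √(27690 + I*√5)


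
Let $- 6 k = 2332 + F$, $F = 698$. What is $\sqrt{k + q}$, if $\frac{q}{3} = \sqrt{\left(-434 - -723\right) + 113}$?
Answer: $\sqrt{-505 + 3 \sqrt{402}} \approx 21.091 i$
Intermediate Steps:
$k = -505$ ($k = - \frac{2332 + 698}{6} = \left(- \frac{1}{6}\right) 3030 = -505$)
$q = 3 \sqrt{402}$ ($q = 3 \sqrt{\left(-434 - -723\right) + 113} = 3 \sqrt{\left(-434 + 723\right) + 113} = 3 \sqrt{289 + 113} = 3 \sqrt{402} \approx 60.15$)
$\sqrt{k + q} = \sqrt{-505 + 3 \sqrt{402}}$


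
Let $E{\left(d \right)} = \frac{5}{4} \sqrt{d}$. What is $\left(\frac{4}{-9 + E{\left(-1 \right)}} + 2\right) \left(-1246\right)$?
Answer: $- \frac{2574236}{1321} + \frac{99680 i}{1321} \approx -1948.7 + 75.458 i$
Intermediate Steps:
$E{\left(d \right)} = \frac{5 \sqrt{d}}{4}$ ($E{\left(d \right)} = 5 \cdot \frac{1}{4} \sqrt{d} = \frac{5 \sqrt{d}}{4}$)
$\left(\frac{4}{-9 + E{\left(-1 \right)}} + 2\right) \left(-1246\right) = \left(\frac{4}{-9 + \frac{5 \sqrt{-1}}{4}} + 2\right) \left(-1246\right) = \left(\frac{4}{-9 + \frac{5 i}{4}} + 2\right) \left(-1246\right) = \left(4 \frac{16 \left(-9 - \frac{5 i}{4}\right)}{1321} + 2\right) \left(-1246\right) = \left(\frac{64 \left(-9 - \frac{5 i}{4}\right)}{1321} + 2\right) \left(-1246\right) = \left(2 + \frac{64 \left(-9 - \frac{5 i}{4}\right)}{1321}\right) \left(-1246\right) = -2492 - \frac{79744 \left(-9 - \frac{5 i}{4}\right)}{1321}$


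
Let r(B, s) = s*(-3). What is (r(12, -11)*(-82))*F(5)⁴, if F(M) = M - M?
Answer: 0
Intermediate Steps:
F(M) = 0
r(B, s) = -3*s
(r(12, -11)*(-82))*F(5)⁴ = (-3*(-11)*(-82))*0⁴ = (33*(-82))*0 = -2706*0 = 0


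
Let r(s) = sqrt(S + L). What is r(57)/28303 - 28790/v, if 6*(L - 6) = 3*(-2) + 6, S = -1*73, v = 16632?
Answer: -14395/8316 + I*sqrt(67)/28303 ≈ -1.731 + 0.0002892*I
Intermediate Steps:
S = -73
L = 6 (L = 6 + (3*(-2) + 6)/6 = 6 + (-6 + 6)/6 = 6 + (1/6)*0 = 6 + 0 = 6)
r(s) = I*sqrt(67) (r(s) = sqrt(-73 + 6) = sqrt(-67) = I*sqrt(67))
r(57)/28303 - 28790/v = (I*sqrt(67))/28303 - 28790/16632 = (I*sqrt(67))*(1/28303) - 28790*1/16632 = I*sqrt(67)/28303 - 14395/8316 = -14395/8316 + I*sqrt(67)/28303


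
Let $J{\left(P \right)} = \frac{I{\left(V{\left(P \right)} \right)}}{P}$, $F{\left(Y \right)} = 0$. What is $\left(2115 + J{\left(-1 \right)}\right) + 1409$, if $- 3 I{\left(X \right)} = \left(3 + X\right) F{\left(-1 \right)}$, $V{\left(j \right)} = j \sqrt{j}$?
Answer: $3524$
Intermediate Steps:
$V{\left(j \right)} = j^{\frac{3}{2}}$
$I{\left(X \right)} = 0$ ($I{\left(X \right)} = - \frac{\left(3 + X\right) 0}{3} = \left(- \frac{1}{3}\right) 0 = 0$)
$J{\left(P \right)} = 0$ ($J{\left(P \right)} = \frac{0}{P} = 0$)
$\left(2115 + J{\left(-1 \right)}\right) + 1409 = \left(2115 + 0\right) + 1409 = 2115 + 1409 = 3524$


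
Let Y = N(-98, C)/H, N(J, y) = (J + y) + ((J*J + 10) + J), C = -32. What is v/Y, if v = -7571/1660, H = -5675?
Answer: 8593085/3116152 ≈ 2.7576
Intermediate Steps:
N(J, y) = 10 + y + J² + 2*J (N(J, y) = (J + y) + ((J² + 10) + J) = (J + y) + ((10 + J²) + J) = (J + y) + (10 + J + J²) = 10 + y + J² + 2*J)
v = -7571/1660 (v = -7571*1/1660 = -7571/1660 ≈ -4.5608)
Y = -9386/5675 (Y = (10 - 32 + (-98)² + 2*(-98))/(-5675) = (10 - 32 + 9604 - 196)*(-1/5675) = 9386*(-1/5675) = -9386/5675 ≈ -1.6539)
v/Y = -7571/(1660*(-9386/5675)) = -7571/1660*(-5675/9386) = 8593085/3116152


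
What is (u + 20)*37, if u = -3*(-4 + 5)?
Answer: 629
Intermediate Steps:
u = -3 (u = -3*1 = -3)
(u + 20)*37 = (-3 + 20)*37 = 17*37 = 629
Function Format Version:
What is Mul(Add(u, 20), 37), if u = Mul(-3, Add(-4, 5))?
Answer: 629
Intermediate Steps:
u = -3 (u = Mul(-3, 1) = -3)
Mul(Add(u, 20), 37) = Mul(Add(-3, 20), 37) = Mul(17, 37) = 629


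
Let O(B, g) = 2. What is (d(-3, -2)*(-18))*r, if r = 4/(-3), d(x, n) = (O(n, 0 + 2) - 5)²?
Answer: 216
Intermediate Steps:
d(x, n) = 9 (d(x, n) = (2 - 5)² = (-3)² = 9)
r = -4/3 (r = 4*(-⅓) = -4/3 ≈ -1.3333)
(d(-3, -2)*(-18))*r = (9*(-18))*(-4/3) = -162*(-4/3) = 216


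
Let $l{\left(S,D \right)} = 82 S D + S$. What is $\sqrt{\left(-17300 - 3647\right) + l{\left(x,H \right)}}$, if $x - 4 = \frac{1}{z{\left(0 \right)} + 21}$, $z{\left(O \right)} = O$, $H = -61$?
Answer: $\frac{6 i \sqrt{56063}}{7} \approx 202.95 i$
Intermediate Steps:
$x = \frac{85}{21}$ ($x = 4 + \frac{1}{0 + 21} = 4 + \frac{1}{21} = \frac{85}{21} \approx 4.0476$)
$l{\left(S,D \right)} = S + 82 D S$ ($l{\left(S,D \right)} = 82 D S + S = S + 82 D S$)
$\sqrt{\left(-17300 - 3647\right) + l{\left(x,H \right)}} = \sqrt{\left(-17300 - 3647\right) + \frac{85 \left(1 + 82 \left(-61\right)\right)}{21}} = \sqrt{\left(-17300 - 3647\right) + \frac{85 \left(1 - 5002\right)}{21}} = \sqrt{-20947 + \frac{85}{21} \left(-5001\right)} = \sqrt{-20947 - \frac{141695}{7}} = \sqrt{- \frac{288324}{7}} = \frac{6 i \sqrt{56063}}{7}$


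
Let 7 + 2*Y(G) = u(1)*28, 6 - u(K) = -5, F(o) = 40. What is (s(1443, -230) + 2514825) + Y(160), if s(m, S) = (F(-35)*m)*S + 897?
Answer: -21519455/2 ≈ -1.0760e+7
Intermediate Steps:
s(m, S) = 897 + 40*S*m (s(m, S) = (40*m)*S + 897 = 40*S*m + 897 = 897 + 40*S*m)
u(K) = 11 (u(K) = 6 - 1*(-5) = 6 + 5 = 11)
Y(G) = 301/2 (Y(G) = -7/2 + (11*28)/2 = -7/2 + (1/2)*308 = -7/2 + 154 = 301/2)
(s(1443, -230) + 2514825) + Y(160) = ((897 + 40*(-230)*1443) + 2514825) + 301/2 = ((897 - 13275600) + 2514825) + 301/2 = (-13274703 + 2514825) + 301/2 = -10759878 + 301/2 = -21519455/2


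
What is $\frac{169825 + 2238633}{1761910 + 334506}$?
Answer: $\frac{1204229}{1048208} \approx 1.1488$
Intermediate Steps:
$\frac{169825 + 2238633}{1761910 + 334506} = \frac{2408458}{2096416} = 2408458 \cdot \frac{1}{2096416} = \frac{1204229}{1048208}$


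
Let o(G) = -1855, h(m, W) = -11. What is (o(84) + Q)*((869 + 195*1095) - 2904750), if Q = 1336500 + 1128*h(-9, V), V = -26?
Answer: -3557288246372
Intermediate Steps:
Q = 1324092 (Q = 1336500 + 1128*(-11) = 1336500 - 12408 = 1324092)
(o(84) + Q)*((869 + 195*1095) - 2904750) = (-1855 + 1324092)*((869 + 195*1095) - 2904750) = 1322237*((869 + 213525) - 2904750) = 1322237*(214394 - 2904750) = 1322237*(-2690356) = -3557288246372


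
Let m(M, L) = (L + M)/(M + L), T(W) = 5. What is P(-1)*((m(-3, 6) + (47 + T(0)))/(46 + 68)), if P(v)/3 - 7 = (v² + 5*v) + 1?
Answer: 106/19 ≈ 5.5789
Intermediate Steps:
P(v) = 24 + 3*v² + 15*v (P(v) = 21 + 3*((v² + 5*v) + 1) = 21 + 3*(1 + v² + 5*v) = 21 + (3 + 3*v² + 15*v) = 24 + 3*v² + 15*v)
m(M, L) = 1 (m(M, L) = (L + M)/(L + M) = 1)
P(-1)*((m(-3, 6) + (47 + T(0)))/(46 + 68)) = (24 + 3*(-1)² + 15*(-1))*((1 + (47 + 5))/(46 + 68)) = (24 + 3*1 - 15)*((1 + 52)/114) = (24 + 3 - 15)*(53*(1/114)) = 12*(53/114) = 106/19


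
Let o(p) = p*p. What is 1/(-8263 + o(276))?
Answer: 1/67913 ≈ 1.4725e-5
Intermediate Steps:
o(p) = p²
1/(-8263 + o(276)) = 1/(-8263 + 276²) = 1/(-8263 + 76176) = 1/67913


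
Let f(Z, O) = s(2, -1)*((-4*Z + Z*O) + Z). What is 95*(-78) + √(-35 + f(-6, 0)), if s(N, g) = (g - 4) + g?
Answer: -7410 + I*√143 ≈ -7410.0 + 11.958*I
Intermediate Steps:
s(N, g) = -4 + 2*g (s(N, g) = (-4 + g) + g = -4 + 2*g)
f(Z, O) = 18*Z - 6*O*Z (f(Z, O) = (-4 + 2*(-1))*((-4*Z + Z*O) + Z) = (-4 - 2)*((-4*Z + O*Z) + Z) = -6*(-3*Z + O*Z) = 18*Z - 6*O*Z)
95*(-78) + √(-35 + f(-6, 0)) = 95*(-78) + √(-35 + 6*(-6)*(3 - 1*0)) = -7410 + √(-35 + 6*(-6)*(3 + 0)) = -7410 + √(-35 + 6*(-6)*3) = -7410 + √(-35 - 108) = -7410 + √(-143) = -7410 + I*√143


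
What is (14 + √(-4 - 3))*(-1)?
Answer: -14 - I*√7 ≈ -14.0 - 2.6458*I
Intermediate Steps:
(14 + √(-4 - 3))*(-1) = (14 + √(-7))*(-1) = (14 + I*√7)*(-1) = -14 - I*√7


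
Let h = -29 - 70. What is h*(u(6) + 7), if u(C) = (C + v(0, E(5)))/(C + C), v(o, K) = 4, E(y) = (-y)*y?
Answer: -1551/2 ≈ -775.50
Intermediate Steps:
E(y) = -y²
h = -99
u(C) = (4 + C)/(2*C) (u(C) = (C + 4)/(C + C) = (4 + C)/((2*C)) = (4 + C)*(1/(2*C)) = (4 + C)/(2*C))
h*(u(6) + 7) = -99*((½)*(4 + 6)/6 + 7) = -99*((½)*(⅙)*10 + 7) = -99*(⅚ + 7) = -99*47/6 = -1551/2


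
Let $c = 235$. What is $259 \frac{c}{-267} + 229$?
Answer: $\frac{278}{267} \approx 1.0412$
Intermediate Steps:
$259 \frac{c}{-267} + 229 = 259 \frac{235}{-267} + 229 = 259 \cdot 235 \left(- \frac{1}{267}\right) + 229 = 259 \left(- \frac{235}{267}\right) + 229 = - \frac{60865}{267} + 229 = \frac{278}{267}$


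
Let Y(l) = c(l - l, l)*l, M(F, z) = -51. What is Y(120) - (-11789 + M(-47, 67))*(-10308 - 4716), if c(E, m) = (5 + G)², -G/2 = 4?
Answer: -177883080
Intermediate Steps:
G = -8 (G = -2*4 = -8)
c(E, m) = 9 (c(E, m) = (5 - 8)² = (-3)² = 9)
Y(l) = 9*l
Y(120) - (-11789 + M(-47, 67))*(-10308 - 4716) = 9*120 - (-11789 - 51)*(-10308 - 4716) = 1080 - (-11840)*(-15024) = 1080 - 1*177884160 = 1080 - 177884160 = -177883080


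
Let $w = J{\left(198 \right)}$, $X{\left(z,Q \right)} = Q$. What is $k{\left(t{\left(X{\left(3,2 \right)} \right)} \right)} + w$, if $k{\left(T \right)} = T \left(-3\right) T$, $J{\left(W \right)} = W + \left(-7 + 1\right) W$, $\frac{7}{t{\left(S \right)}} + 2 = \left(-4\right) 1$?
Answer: $- \frac{11929}{12} \approx -994.08$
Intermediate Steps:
$t{\left(S \right)} = - \frac{7}{6}$ ($t{\left(S \right)} = \frac{7}{-2 - 4} = \frac{7}{-6} = 7 \left(- \frac{1}{6}\right) = - \frac{7}{6}$)
$J{\left(W \right)} = - 5 W$ ($J{\left(W \right)} = W - 6 W = - 5 W$)
$k{\left(T \right)} = - 3 T^{2}$ ($k{\left(T \right)} = - 3 T T = - 3 T^{2}$)
$w = -990$ ($w = \left(-5\right) 198 = -990$)
$k{\left(t{\left(X{\left(3,2 \right)} \right)} \right)} + w = - 3 \left(- \frac{7}{6}\right)^{2} - 990 = \left(-3\right) \frac{49}{36} - 990 = - \frac{49}{12} - 990 = - \frac{11929}{12}$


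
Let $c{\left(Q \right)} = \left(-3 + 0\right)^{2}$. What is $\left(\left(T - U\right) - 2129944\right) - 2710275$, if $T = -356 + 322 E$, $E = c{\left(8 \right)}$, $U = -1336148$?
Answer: $-3501529$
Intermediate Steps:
$c{\left(Q \right)} = 9$ ($c{\left(Q \right)} = \left(-3\right)^{2} = 9$)
$E = 9$
$T = 2542$ ($T = -356 + 322 \cdot 9 = -356 + 2898 = 2542$)
$\left(\left(T - U\right) - 2129944\right) - 2710275 = \left(\left(2542 - -1336148\right) - 2129944\right) - 2710275 = \left(\left(2542 + 1336148\right) - 2129944\right) - 2710275 = \left(1338690 - 2129944\right) - 2710275 = -791254 - 2710275 = -3501529$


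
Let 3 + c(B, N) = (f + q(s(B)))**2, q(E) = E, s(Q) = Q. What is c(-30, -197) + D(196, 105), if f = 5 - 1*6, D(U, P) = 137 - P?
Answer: 990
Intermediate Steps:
f = -1 (f = 5 - 6 = -1)
c(B, N) = -3 + (-1 + B)**2
c(-30, -197) + D(196, 105) = (-3 + (-1 - 30)**2) + (137 - 1*105) = (-3 + (-31)**2) + (137 - 105) = (-3 + 961) + 32 = 958 + 32 = 990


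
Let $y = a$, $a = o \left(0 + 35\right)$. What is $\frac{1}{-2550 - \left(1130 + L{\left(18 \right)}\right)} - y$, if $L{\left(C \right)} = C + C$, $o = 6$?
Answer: $- \frac{780361}{3716} \approx -210.0$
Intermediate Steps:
$L{\left(C \right)} = 2 C$
$a = 210$ ($a = 6 \left(0 + 35\right) = 6 \cdot 35 = 210$)
$y = 210$
$\frac{1}{-2550 - \left(1130 + L{\left(18 \right)}\right)} - y = \frac{1}{-2550 - \left(1130 + 2 \cdot 18\right)} - 210 = \frac{1}{-2550 - 1166} - 210 = \frac{1}{-3716} - 210 = - \frac{1}{3716} - 210 = - \frac{780361}{3716}$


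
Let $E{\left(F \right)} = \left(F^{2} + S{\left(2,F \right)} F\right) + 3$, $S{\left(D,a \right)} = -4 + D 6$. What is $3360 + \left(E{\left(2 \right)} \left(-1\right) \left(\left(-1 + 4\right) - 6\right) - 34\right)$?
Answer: $3395$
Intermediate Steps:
$S{\left(D,a \right)} = -4 + 6 D$
$E{\left(F \right)} = 3 + F^{2} + 8 F$ ($E{\left(F \right)} = \left(F^{2} + \left(-4 + 6 \cdot 2\right) F\right) + 3 = \left(F^{2} + \left(-4 + 12\right) F\right) + 3 = \left(F^{2} + 8 F\right) + 3 = 3 + F^{2} + 8 F$)
$3360 + \left(E{\left(2 \right)} \left(-1\right) \left(\left(-1 + 4\right) - 6\right) - 34\right) = 3360 - \left(34 - \left(3 + 2^{2} + 8 \cdot 2\right) \left(-1\right) \left(\left(-1 + 4\right) - 6\right)\right) = 3360 - \left(34 - \left(3 + 4 + 16\right) \left(-1\right) \left(3 - 6\right)\right) = 3360 - \left(34 - 23 \left(-1\right) \left(-3\right)\right) = 3360 - -35 = 3360 + \left(69 - 34\right) = 3360 + 35 = 3395$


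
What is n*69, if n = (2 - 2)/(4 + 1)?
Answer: 0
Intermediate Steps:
n = 0 (n = 0/5 = 0*(⅕) = 0)
n*69 = 0*69 = 0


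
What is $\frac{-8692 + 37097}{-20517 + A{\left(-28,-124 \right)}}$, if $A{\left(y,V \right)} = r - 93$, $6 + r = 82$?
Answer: $- \frac{28405}{20534} \approx -1.3833$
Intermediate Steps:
$r = 76$ ($r = -6 + 82 = 76$)
$A{\left(y,V \right)} = -17$ ($A{\left(y,V \right)} = 76 - 93 = -17$)
$\frac{-8692 + 37097}{-20517 + A{\left(-28,-124 \right)}} = \frac{-8692 + 37097}{-20517 - 17} = \frac{28405}{-20534} = 28405 \left(- \frac{1}{20534}\right) = - \frac{28405}{20534}$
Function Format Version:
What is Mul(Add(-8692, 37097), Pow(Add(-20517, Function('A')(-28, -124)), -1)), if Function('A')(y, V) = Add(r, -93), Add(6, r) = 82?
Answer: Rational(-28405, 20534) ≈ -1.3833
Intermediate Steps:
r = 76 (r = Add(-6, 82) = 76)
Function('A')(y, V) = -17 (Function('A')(y, V) = Add(76, -93) = -17)
Mul(Add(-8692, 37097), Pow(Add(-20517, Function('A')(-28, -124)), -1)) = Mul(Add(-8692, 37097), Pow(Add(-20517, -17), -1)) = Mul(28405, Pow(-20534, -1)) = Mul(28405, Rational(-1, 20534)) = Rational(-28405, 20534)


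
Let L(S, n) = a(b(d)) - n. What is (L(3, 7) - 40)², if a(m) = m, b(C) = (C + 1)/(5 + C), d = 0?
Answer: 54756/25 ≈ 2190.2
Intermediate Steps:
b(C) = (1 + C)/(5 + C)
L(S, n) = ⅕ - n (L(S, n) = (1 + 0)/(5 + 0) - n = 1/5 - n = (⅕)*1 - n = ⅕ - n)
(L(3, 7) - 40)² = ((⅕ - 1*7) - 40)² = ((⅕ - 7) - 40)² = (-34/5 - 40)² = (-234/5)² = 54756/25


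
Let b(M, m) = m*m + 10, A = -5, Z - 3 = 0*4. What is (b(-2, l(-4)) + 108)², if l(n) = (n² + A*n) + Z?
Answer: 2686321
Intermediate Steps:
Z = 3 (Z = 3 + 0*4 = 3 + 0 = 3)
l(n) = 3 + n² - 5*n (l(n) = (n² - 5*n) + 3 = 3 + n² - 5*n)
b(M, m) = 10 + m² (b(M, m) = m² + 10 = 10 + m²)
(b(-2, l(-4)) + 108)² = ((10 + (3 + (-4)² - 5*(-4))²) + 108)² = ((10 + (3 + 16 + 20)²) + 108)² = ((10 + 39²) + 108)² = ((10 + 1521) + 108)² = (1531 + 108)² = 1639² = 2686321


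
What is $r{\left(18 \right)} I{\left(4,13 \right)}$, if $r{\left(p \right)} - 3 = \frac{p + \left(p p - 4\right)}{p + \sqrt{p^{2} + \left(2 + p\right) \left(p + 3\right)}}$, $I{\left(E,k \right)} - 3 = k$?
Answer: $- \frac{6432}{35} + \frac{2704 \sqrt{186}}{105} \approx 167.44$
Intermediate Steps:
$I{\left(E,k \right)} = 3 + k$
$r{\left(p \right)} = 3 + \frac{-4 + p + p^{2}}{p + \sqrt{p^{2} + \left(2 + p\right) \left(3 + p\right)}}$ ($r{\left(p \right)} = 3 + \frac{p + \left(p p - 4\right)}{p + \sqrt{p^{2} + \left(2 + p\right) \left(p + 3\right)}} = 3 + \frac{p + \left(p^{2} - 4\right)}{p + \sqrt{p^{2} + \left(2 + p\right) \left(3 + p\right)}} = 3 + \frac{p + \left(-4 + p^{2}\right)}{p + \sqrt{p^{2} + \left(2 + p\right) \left(3 + p\right)}} = 3 + \frac{-4 + p + p^{2}}{p + \sqrt{p^{2} + \left(2 + p\right) \left(3 + p\right)}}$)
$r{\left(18 \right)} I{\left(4,13 \right)} = \frac{-4 + 18^{2} + 3 \sqrt{6 + 2 \cdot 18^{2} + 5 \cdot 18} + 4 \cdot 18}{18 + \sqrt{6 + 2 \cdot 18^{2} + 5 \cdot 18}} \left(3 + 13\right) = \frac{-4 + 324 + 3 \sqrt{6 + 2 \cdot 324 + 90} + 72}{18 + \sqrt{6 + 2 \cdot 324 + 90}} \cdot 16 = \frac{-4 + 324 + 3 \sqrt{6 + 648 + 90} + 72}{18 + \sqrt{6 + 648 + 90}} \cdot 16 = \frac{-4 + 324 + 3 \sqrt{744} + 72}{18 + \sqrt{744}} \cdot 16 = \frac{-4 + 324 + 3 \cdot 2 \sqrt{186} + 72}{18 + 2 \sqrt{186}} \cdot 16 = \frac{-4 + 324 + 6 \sqrt{186} + 72}{18 + 2 \sqrt{186}} \cdot 16 = \frac{392 + 6 \sqrt{186}}{18 + 2 \sqrt{186}} \cdot 16 = \frac{16 \left(392 + 6 \sqrt{186}\right)}{18 + 2 \sqrt{186}}$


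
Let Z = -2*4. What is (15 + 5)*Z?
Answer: -160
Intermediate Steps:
Z = -8
(15 + 5)*Z = (15 + 5)*(-8) = 20*(-8) = -160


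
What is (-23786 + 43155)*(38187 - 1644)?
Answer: 707801367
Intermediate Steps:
(-23786 + 43155)*(38187 - 1644) = 19369*36543 = 707801367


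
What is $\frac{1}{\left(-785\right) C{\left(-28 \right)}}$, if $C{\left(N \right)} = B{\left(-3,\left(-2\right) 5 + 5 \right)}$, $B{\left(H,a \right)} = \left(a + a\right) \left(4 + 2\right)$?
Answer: $\frac{1}{47100} \approx 2.1231 \cdot 10^{-5}$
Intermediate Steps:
$B{\left(H,a \right)} = 12 a$ ($B{\left(H,a \right)} = 2 a 6 = 12 a$)
$C{\left(N \right)} = -60$ ($C{\left(N \right)} = 12 \left(\left(-2\right) 5 + 5\right) = 12 \left(-10 + 5\right) = 12 \left(-5\right) = -60$)
$\frac{1}{\left(-785\right) C{\left(-28 \right)}} = \frac{1}{\left(-785\right) \left(-60\right)} = \left(- \frac{1}{785}\right) \left(- \frac{1}{60}\right) = \frac{1}{47100}$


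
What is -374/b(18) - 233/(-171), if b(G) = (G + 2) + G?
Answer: -1450/171 ≈ -8.4795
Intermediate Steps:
b(G) = 2 + 2*G (b(G) = (2 + G) + G = 2 + 2*G)
-374/b(18) - 233/(-171) = -374/(2 + 2*18) - 233/(-171) = -374/(2 + 36) - 233*(-1/171) = -374/38 + 233/171 = -374*1/38 + 233/171 = -187/19 + 233/171 = -1450/171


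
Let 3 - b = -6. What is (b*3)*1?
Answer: 27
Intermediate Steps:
b = 9 (b = 3 - 1*(-6) = 3 + 6 = 9)
(b*3)*1 = (9*3)*1 = 27*1 = 27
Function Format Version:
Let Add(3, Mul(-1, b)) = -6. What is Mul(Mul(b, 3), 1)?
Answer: 27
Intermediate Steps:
b = 9 (b = Add(3, Mul(-1, -6)) = Add(3, 6) = 9)
Mul(Mul(b, 3), 1) = Mul(Mul(9, 3), 1) = Mul(27, 1) = 27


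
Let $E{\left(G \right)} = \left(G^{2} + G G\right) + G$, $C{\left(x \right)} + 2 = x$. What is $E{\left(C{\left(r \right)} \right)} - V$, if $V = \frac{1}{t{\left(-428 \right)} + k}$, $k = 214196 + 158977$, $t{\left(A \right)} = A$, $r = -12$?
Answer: $\frac{140897609}{372745} \approx 378.0$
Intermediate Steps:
$C{\left(x \right)} = -2 + x$
$k = 373173$
$E{\left(G \right)} = G + 2 G^{2}$ ($E{\left(G \right)} = \left(G^{2} + G^{2}\right) + G = 2 G^{2} + G = G + 2 G^{2}$)
$V = \frac{1}{372745}$ ($V = \frac{1}{-428 + 373173} = \frac{1}{372745} \approx 2.6828 \cdot 10^{-6}$)
$E{\left(C{\left(r \right)} \right)} - V = \left(-2 - 12\right) \left(1 + 2 \left(-2 - 12\right)\right) - \frac{1}{372745} = - 14 \left(1 + 2 \left(-14\right)\right) - \frac{1}{372745} = - 14 \left(1 - 28\right) - \frac{1}{372745} = \left(-14\right) \left(-27\right) - \frac{1}{372745} = 378 - \frac{1}{372745} = \frac{140897609}{372745}$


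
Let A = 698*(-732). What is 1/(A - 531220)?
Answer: -1/1042156 ≈ -9.5955e-7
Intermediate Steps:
A = -510936
1/(A - 531220) = 1/(-510936 - 531220) = 1/(-1042156) = -1/1042156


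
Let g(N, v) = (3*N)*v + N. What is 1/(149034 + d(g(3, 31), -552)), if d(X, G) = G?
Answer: 1/148482 ≈ 6.7348e-6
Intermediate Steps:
g(N, v) = N + 3*N*v (g(N, v) = 3*N*v + N = N + 3*N*v)
1/(149034 + d(g(3, 31), -552)) = 1/(149034 - 552) = 1/148482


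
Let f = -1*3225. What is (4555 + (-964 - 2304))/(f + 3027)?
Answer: -13/2 ≈ -6.5000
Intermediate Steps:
f = -3225
(4555 + (-964 - 2304))/(f + 3027) = (4555 + (-964 - 2304))/(-3225 + 3027) = (4555 - 3268)/(-198) = 1287*(-1/198) = -13/2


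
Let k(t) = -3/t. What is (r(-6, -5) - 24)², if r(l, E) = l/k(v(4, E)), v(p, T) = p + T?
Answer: 676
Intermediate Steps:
v(p, T) = T + p
r(l, E) = l*(-4/3 - E/3) (r(l, E) = l/((-3/(E + 4))) = l/((-3/(4 + E))) = l*(-4/3 - E/3))
(r(-6, -5) - 24)² = ((⅓)*(-6)*(-4 - 1*(-5)) - 24)² = ((⅓)*(-6)*(-4 + 5) - 24)² = ((⅓)*(-6)*1 - 24)² = (-2 - 24)² = (-26)² = 676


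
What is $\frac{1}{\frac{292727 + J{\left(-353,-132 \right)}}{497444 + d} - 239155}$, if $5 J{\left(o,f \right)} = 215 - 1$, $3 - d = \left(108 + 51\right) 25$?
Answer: $- \frac{2467360}{590080016951} \approx -4.1814 \cdot 10^{-6}$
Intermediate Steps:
$d = -3972$ ($d = 3 - \left(108 + 51\right) 25 = 3 - 159 \cdot 25 = 3 - 3975 = -3972$)
$J{\left(o,f \right)} = \frac{214}{5}$ ($J{\left(o,f \right)} = \frac{215 - 1}{5} = \frac{1}{5} \cdot 214 = \frac{214}{5}$)
$\frac{1}{\frac{292727 + J{\left(-353,-132 \right)}}{497444 + d} - 239155} = \frac{1}{\frac{292727 + \frac{214}{5}}{497444 - 3972} - 239155} = \frac{1}{\frac{1463849}{5 \cdot 493472} - 239155} = \frac{1}{\frac{1463849}{5} \cdot \frac{1}{493472} - 239155} = \frac{1}{\frac{1463849}{2467360} - 239155} = \frac{1}{- \frac{590080016951}{2467360}} = - \frac{2467360}{590080016951}$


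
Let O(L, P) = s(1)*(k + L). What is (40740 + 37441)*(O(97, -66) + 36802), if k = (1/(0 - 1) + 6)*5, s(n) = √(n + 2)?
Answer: 2877217162 + 9538082*√3 ≈ 2.8937e+9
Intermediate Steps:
s(n) = √(2 + n)
k = 25 (k = (1/(-1) + 6)*5 = (-1 + 6)*5 = 5*5 = 25)
O(L, P) = √3*(25 + L) (O(L, P) = √(2 + 1)*(25 + L) = √3*(25 + L))
(40740 + 37441)*(O(97, -66) + 36802) = (40740 + 37441)*(√3*(25 + 97) + 36802) = 78181*(√3*122 + 36802) = 78181*(122*√3 + 36802) = 78181*(36802 + 122*√3) = 2877217162 + 9538082*√3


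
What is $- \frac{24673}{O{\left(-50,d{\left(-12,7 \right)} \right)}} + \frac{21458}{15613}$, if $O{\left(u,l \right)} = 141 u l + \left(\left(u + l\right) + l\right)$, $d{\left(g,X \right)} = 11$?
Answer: $\frac{2049888273}{1211225314} \approx 1.6924$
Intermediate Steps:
$O{\left(u,l \right)} = u + 2 l + 141 l u$ ($O{\left(u,l \right)} = 141 l u + \left(\left(l + u\right) + l\right) = 141 l u + \left(u + 2 l\right) = u + 2 l + 141 l u$)
$- \frac{24673}{O{\left(-50,d{\left(-12,7 \right)} \right)}} + \frac{21458}{15613} = - \frac{24673}{-50 + 2 \cdot 11 + 141 \cdot 11 \left(-50\right)} + \frac{21458}{15613} = - \frac{24673}{-50 + 22 - 77550} + 21458 \cdot \frac{1}{15613} = - \frac{24673}{-77578} + \frac{21458}{15613} = \left(-24673\right) \left(- \frac{1}{77578}\right) + \frac{21458}{15613} = \frac{24673}{77578} + \frac{21458}{15613} = \frac{2049888273}{1211225314}$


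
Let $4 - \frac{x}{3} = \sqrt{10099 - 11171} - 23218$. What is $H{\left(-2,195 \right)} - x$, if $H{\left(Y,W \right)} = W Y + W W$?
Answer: $-32031 + 12 i \sqrt{67} \approx -32031.0 + 98.224 i$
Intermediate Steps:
$H{\left(Y,W \right)} = W^{2} + W Y$ ($H{\left(Y,W \right)} = W Y + W^{2} = W^{2} + W Y$)
$x = 69666 - 12 i \sqrt{67}$ ($x = 12 - 3 \left(\sqrt{10099 - 11171} - 23218\right) = 12 - 3 \left(\sqrt{-1072} - 23218\right) = 12 - 3 \left(4 i \sqrt{67} - 23218\right) = 12 - 3 \left(-23218 + 4 i \sqrt{67}\right) = 12 + \left(69654 - 12 i \sqrt{67}\right) = 69666 - 12 i \sqrt{67} \approx 69666.0 - 98.224 i$)
$H{\left(-2,195 \right)} - x = 195 \left(195 - 2\right) - \left(69666 - 12 i \sqrt{67}\right) = 195 \cdot 193 - \left(69666 - 12 i \sqrt{67}\right) = 37635 - \left(69666 - 12 i \sqrt{67}\right) = -32031 + 12 i \sqrt{67}$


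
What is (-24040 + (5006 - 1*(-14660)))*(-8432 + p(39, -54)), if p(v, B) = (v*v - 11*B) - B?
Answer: 27394362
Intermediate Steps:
p(v, B) = v**2 - 12*B (p(v, B) = (v**2 - 11*B) - B = v**2 - 12*B)
(-24040 + (5006 - 1*(-14660)))*(-8432 + p(39, -54)) = (-24040 + (5006 - 1*(-14660)))*(-8432 + (39**2 - 12*(-54))) = (-24040 + (5006 + 14660))*(-8432 + (1521 + 648)) = (-24040 + 19666)*(-8432 + 2169) = -4374*(-6263) = 27394362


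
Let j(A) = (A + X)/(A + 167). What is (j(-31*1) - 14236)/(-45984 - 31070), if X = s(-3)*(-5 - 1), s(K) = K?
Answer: 1936109/10479344 ≈ 0.18475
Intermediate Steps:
X = 18 (X = -3*(-5 - 1) = -3*(-6) = 18)
j(A) = (18 + A)/(167 + A) (j(A) = (A + 18)/(A + 167) = (18 + A)/(167 + A))
(j(-31*1) - 14236)/(-45984 - 31070) = ((18 - 31*1)/(167 - 31*1) - 14236)/(-45984 - 31070) = ((18 - 31)/(167 - 31) - 14236)/(-77054) = (-13/136 - 14236)*(-1/77054) = -1936109/136*(-1/77054) = 1936109/10479344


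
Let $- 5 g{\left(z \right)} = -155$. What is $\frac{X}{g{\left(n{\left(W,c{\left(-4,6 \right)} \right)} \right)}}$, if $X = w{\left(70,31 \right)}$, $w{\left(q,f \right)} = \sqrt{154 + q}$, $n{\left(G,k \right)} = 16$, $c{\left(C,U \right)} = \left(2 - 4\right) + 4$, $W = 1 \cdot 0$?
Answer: $\frac{4 \sqrt{14}}{31} \approx 0.48279$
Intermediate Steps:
$W = 0$
$c{\left(C,U \right)} = 2$ ($c{\left(C,U \right)} = -2 + 4 = 2$)
$g{\left(z \right)} = 31$ ($g{\left(z \right)} = \left(- \frac{1}{5}\right) \left(-155\right) = 31$)
$X = 4 \sqrt{14}$ ($X = \sqrt{154 + 70} = \sqrt{224} = 4 \sqrt{14} \approx 14.967$)
$\frac{X}{g{\left(n{\left(W,c{\left(-4,6 \right)} \right)} \right)}} = \frac{4 \sqrt{14}}{31}$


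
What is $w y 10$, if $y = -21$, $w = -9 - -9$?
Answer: $0$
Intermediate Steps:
$w = 0$ ($w = -9 + 9 = 0$)
$w y 10 = 0 \left(-21\right) 10 = 0 \cdot 10 = 0$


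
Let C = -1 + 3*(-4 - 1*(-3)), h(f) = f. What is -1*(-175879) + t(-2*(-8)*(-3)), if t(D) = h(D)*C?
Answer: 176071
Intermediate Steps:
C = -4 (C = -1 + 3*(-4 + 3) = -1 + 3*(-1) = -1 - 3 = -4)
t(D) = -4*D (t(D) = D*(-4) = -4*D)
-1*(-175879) + t(-2*(-8)*(-3)) = -1*(-175879) - 4*(-2*(-8))*(-3) = 175879 - 64*(-3) = 175879 - 4*(-48) = 175879 + 192 = 176071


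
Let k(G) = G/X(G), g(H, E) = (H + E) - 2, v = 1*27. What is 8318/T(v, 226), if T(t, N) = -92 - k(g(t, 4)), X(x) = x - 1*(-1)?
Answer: -249540/2789 ≈ -89.473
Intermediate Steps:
v = 27
X(x) = 1 + x (X(x) = x + 1 = 1 + x)
g(H, E) = -2 + E + H (g(H, E) = (E + H) - 2 = -2 + E + H)
k(G) = G/(1 + G)
T(t, N) = -92 - (2 + t)/(3 + t) (T(t, N) = -92 - (-2 + 4 + t)/(1 + (-2 + 4 + t)) = -92 - (2 + t)/(1 + (2 + t)) = -92 - (2 + t)/(3 + t))
8318/T(v, 226) = 8318/(((-278 - 93*27)/(3 + 27))) = 8318/(((-278 - 2511)/30)) = 8318/(((1/30)*(-2789))) = 8318/(-2789/30) = 8318*(-30/2789) = -249540/2789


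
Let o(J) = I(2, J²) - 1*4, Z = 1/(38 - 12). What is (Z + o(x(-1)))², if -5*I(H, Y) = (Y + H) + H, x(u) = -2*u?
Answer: 522729/16900 ≈ 30.931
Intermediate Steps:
I(H, Y) = -2*H/5 - Y/5 (I(H, Y) = -((Y + H) + H)/5 = -((H + Y) + H)/5 = -(Y + 2*H)/5 = -2*H/5 - Y/5)
Z = 1/26 ≈ 0.038462
o(J) = -24/5 - J²/5 (o(J) = (-⅖*2 - J²/5) - 1*4 = (-⅘ - J²/5) - 4 = -24/5 - J²/5)
(Z + o(x(-1)))² = (1/26 + (-24/5 - (-2*(-1))²/5))² = (1/26 + (-24/5 - ⅕*2²))² = (1/26 + (-24/5 - ⅕*4))² = (1/26 + (-24/5 - ⅘))² = (1/26 - 28/5)² = (-723/130)² = 522729/16900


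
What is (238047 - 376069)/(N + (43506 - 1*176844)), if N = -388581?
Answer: 138022/521919 ≈ 0.26445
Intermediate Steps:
(238047 - 376069)/(N + (43506 - 1*176844)) = (238047 - 376069)/(-388581 + (43506 - 1*176844)) = -138022/(-388581 + (43506 - 176844)) = -138022/(-388581 - 133338) = -138022/(-521919) = -138022*(-1/521919) = 138022/521919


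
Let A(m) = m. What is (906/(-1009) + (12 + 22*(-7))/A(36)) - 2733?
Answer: -49724693/18162 ≈ -2737.8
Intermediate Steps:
(906/(-1009) + (12 + 22*(-7))/A(36)) - 2733 = (906/(-1009) + (12 + 22*(-7))/36) - 2733 = (906*(-1/1009) + (12 - 154)*(1/36)) - 2733 = (-906/1009 - 142*1/36) - 2733 = (-906/1009 - 71/18) - 2733 = -87947/18162 - 2733 = -49724693/18162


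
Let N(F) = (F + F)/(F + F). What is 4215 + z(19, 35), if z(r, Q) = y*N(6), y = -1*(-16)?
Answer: 4231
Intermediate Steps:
N(F) = 1 (N(F) = (2*F)/((2*F)) = (2*F)*(1/(2*F)) = 1)
y = 16
z(r, Q) = 16 (z(r, Q) = 16*1 = 16)
4215 + z(19, 35) = 4215 + 16 = 4231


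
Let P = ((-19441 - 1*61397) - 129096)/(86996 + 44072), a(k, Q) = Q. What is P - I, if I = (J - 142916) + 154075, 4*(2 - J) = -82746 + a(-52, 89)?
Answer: -4171481801/131068 ≈ -31827.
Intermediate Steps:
J = 82665/4 (J = 2 - (-82746 + 89)/4 = 2 - 1/4*(-82657) = 2 + 82657/4 = 82665/4 ≈ 20666.)
P = -104967/65534 (P = ((-19441 - 61397) - 129096)/131068 = (-80838 - 129096)*(1/131068) = -209934*1/131068 = -104967/65534 ≈ -1.6017)
I = 127301/4 (I = (82665/4 - 142916) + 154075 = -488999/4 + 154075 = 127301/4 ≈ 31825.)
P - I = -104967/65534 - 1*127301/4 = -104967/65534 - 127301/4 = -4171481801/131068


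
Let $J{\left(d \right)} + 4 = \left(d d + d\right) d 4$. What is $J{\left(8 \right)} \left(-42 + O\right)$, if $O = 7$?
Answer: $-80500$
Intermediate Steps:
$J{\left(d \right)} = -4 + 4 d \left(d + d^{2}\right)$ ($J{\left(d \right)} = -4 + \left(d d + d\right) d 4 = -4 + \left(d^{2} + d\right) d 4 = -4 + \left(d + d^{2}\right) d 4 = -4 + d \left(d + d^{2}\right) 4 = -4 + 4 d \left(d + d^{2}\right)$)
$J{\left(8 \right)} \left(-42 + O\right) = \left(-4 + 4 \cdot 8^{2} + 4 \cdot 8^{3}\right) \left(-42 + 7\right) = \left(-4 + 4 \cdot 64 + 4 \cdot 512\right) \left(-35\right) = \left(-4 + 256 + 2048\right) \left(-35\right) = 2300 \left(-35\right) = -80500$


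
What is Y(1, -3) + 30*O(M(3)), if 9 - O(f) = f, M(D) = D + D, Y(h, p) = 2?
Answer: 92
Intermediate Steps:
M(D) = 2*D
O(f) = 9 - f
Y(1, -3) + 30*O(M(3)) = 2 + 30*(9 - 2*3) = 2 + 30*(9 - 1*6) = 2 + 30*(9 - 6) = 2 + 30*3 = 2 + 90 = 92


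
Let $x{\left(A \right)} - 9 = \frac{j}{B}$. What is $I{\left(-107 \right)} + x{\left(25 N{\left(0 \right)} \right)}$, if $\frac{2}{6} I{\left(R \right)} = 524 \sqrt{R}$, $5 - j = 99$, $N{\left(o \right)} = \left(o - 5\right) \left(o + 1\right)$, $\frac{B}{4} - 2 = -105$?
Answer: $\frac{1901}{206} + 1572 i \sqrt{107} \approx 9.2281 + 16261.0 i$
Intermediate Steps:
$B = -412$ ($B = 8 + 4 \left(-105\right) = 8 - 420 = -412$)
$N{\left(o \right)} = \left(1 + o\right) \left(-5 + o\right)$ ($N{\left(o \right)} = \left(-5 + o\right) \left(1 + o\right) = \left(1 + o\right) \left(-5 + o\right)$)
$j = -94$ ($j = 5 - 99 = -94$)
$I{\left(R \right)} = 1572 \sqrt{R}$ ($I{\left(R \right)} = 3 \cdot 524 \sqrt{R} = 1572 \sqrt{R}$)
$x{\left(A \right)} = \frac{1901}{206}$ ($x{\left(A \right)} = 9 - \frac{94}{-412} = 9 - - \frac{47}{206} = 9 + \frac{47}{206} = \frac{1901}{206}$)
$I{\left(-107 \right)} + x{\left(25 N{\left(0 \right)} \right)} = 1572 \sqrt{-107} + \frac{1901}{206} = 1572 i \sqrt{107} + \frac{1901}{206} = \frac{1901}{206} + 1572 i \sqrt{107}$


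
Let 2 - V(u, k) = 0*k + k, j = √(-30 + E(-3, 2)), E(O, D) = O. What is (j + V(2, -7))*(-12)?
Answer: -108 - 12*I*√33 ≈ -108.0 - 68.935*I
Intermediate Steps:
j = I*√33 (j = √(-30 - 3) = √(-33) = I*√33 ≈ 5.7446*I)
V(u, k) = 2 - k (V(u, k) = 2 - (0*k + k) = 2 - (0 + k) = 2 - k)
(j + V(2, -7))*(-12) = (I*√33 + (2 - 1*(-7)))*(-12) = (I*√33 + (2 + 7))*(-12) = (I*√33 + 9)*(-12) = (9 + I*√33)*(-12) = -108 - 12*I*√33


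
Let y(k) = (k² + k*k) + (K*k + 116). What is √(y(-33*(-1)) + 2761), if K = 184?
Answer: √11127 ≈ 105.48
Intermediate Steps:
y(k) = 116 + 2*k² + 184*k (y(k) = (k² + k*k) + (184*k + 116) = (k² + k²) + (116 + 184*k) = 2*k² + (116 + 184*k) = 116 + 2*k² + 184*k)
√(y(-33*(-1)) + 2761) = √((116 + 2*(-33*(-1))² + 184*(-33*(-1))) + 2761) = √((116 + 2*33² + 184*33) + 2761) = √((116 + 2*1089 + 6072) + 2761) = √((116 + 2178 + 6072) + 2761) = √(8366 + 2761) = √11127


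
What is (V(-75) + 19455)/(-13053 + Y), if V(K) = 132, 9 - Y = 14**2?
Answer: -19587/13240 ≈ -1.4794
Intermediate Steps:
Y = -187 (Y = 9 - 1*14**2 = 9 - 1*196 = 9 - 196 = -187)
(V(-75) + 19455)/(-13053 + Y) = (132 + 19455)/(-13053 - 187) = 19587/(-13240) = 19587*(-1/13240) = -19587/13240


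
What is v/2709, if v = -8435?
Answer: -1205/387 ≈ -3.1137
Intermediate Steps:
v/2709 = -8435/2709 = -8435*1/2709 = -1205/387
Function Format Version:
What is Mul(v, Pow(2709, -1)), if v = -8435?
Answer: Rational(-1205, 387) ≈ -3.1137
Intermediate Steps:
Mul(v, Pow(2709, -1)) = Mul(-8435, Pow(2709, -1)) = Mul(-8435, Rational(1, 2709)) = Rational(-1205, 387)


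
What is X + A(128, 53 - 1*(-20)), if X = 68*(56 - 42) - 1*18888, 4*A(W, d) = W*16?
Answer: -17424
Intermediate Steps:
A(W, d) = 4*W (A(W, d) = (W*16)/4 = (16*W)/4 = 4*W)
X = -17936 (X = 68*14 - 18888 = 952 - 18888 = -17936)
X + A(128, 53 - 1*(-20)) = -17936 + 4*128 = -17936 + 512 = -17424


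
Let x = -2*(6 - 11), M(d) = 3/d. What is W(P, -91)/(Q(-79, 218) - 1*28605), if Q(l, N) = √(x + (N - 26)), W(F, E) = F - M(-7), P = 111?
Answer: -22311900/5727720761 - 780*√202/5727720761 ≈ -0.0038974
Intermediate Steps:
W(F, E) = 3/7 + F (W(F, E) = F - 3/(-7) = F - 3*(-1)/7 = F - 1*(-3/7) = F + 3/7 = 3/7 + F)
x = 10 (x = -2*(-5) = 10)
Q(l, N) = √(-16 + N) (Q(l, N) = √(10 + (N - 26)) = √(10 + (-26 + N)) = √(-16 + N))
W(P, -91)/(Q(-79, 218) - 1*28605) = (3/7 + 111)/(√(-16 + 218) - 1*28605) = 780/(7*(√202 - 28605)) = 780/(7*(-28605 + √202))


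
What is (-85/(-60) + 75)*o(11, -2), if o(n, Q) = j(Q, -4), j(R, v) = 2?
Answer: 917/6 ≈ 152.83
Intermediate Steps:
o(n, Q) = 2
(-85/(-60) + 75)*o(11, -2) = (-85/(-60) + 75)*2 = (-85*(-1/60) + 75)*2 = (17/12 + 75)*2 = (917/12)*2 = 917/6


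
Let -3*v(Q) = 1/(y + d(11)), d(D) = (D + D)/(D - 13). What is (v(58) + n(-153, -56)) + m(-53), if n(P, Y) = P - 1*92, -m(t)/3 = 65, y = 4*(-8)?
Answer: -56759/129 ≈ -439.99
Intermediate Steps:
y = -32
d(D) = 2*D/(-13 + D) (d(D) = (2*D)/(-13 + D) = 2*D/(-13 + D))
v(Q) = 1/129 (v(Q) = -1/(3*(-32 + 2*11/(-13 + 11))) = -1/(3*(-32 + 2*11/(-2))) = -1/(3*(-32 + 2*11*(-½))) = -1/(3*(-32 - 11)) = -⅓/(-43) = -⅓*(-1/43) = 1/129)
m(t) = -195 (m(t) = -3*65 = -195)
n(P, Y) = -92 + P (n(P, Y) = P - 92 = -92 + P)
(v(58) + n(-153, -56)) + m(-53) = (1/129 + (-92 - 153)) - 195 = (1/129 - 245) - 195 = -31604/129 - 195 = -56759/129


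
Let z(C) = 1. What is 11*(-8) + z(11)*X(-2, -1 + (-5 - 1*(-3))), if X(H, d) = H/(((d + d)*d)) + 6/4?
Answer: -1559/18 ≈ -86.611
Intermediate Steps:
X(H, d) = 3/2 + H/(2*d²) (X(H, d) = H/(((2*d)*d)) + 6*(¼) = H/((2*d²)) + 3/2 = H*(1/(2*d²)) + 3/2 = H/(2*d²) + 3/2 = 3/2 + H/(2*d²))
11*(-8) + z(11)*X(-2, -1 + (-5 - 1*(-3))) = 11*(-8) + 1*(3/2 + (½)*(-2)/(-1 + (-5 - 1*(-3)))²) = -88 + 1*(3/2 + (½)*(-2)/(-1 + (-5 + 3))²) = -88 + 1*(3/2 + (½)*(-2)/(-1 - 2)²) = -88 + 1*(3/2 + (½)*(-2)/(-3)²) = -88 + 1*(3/2 + (½)*(-2)*(⅑)) = -88 + 1*(3/2 - ⅑) = -88 + 1*(25/18) = -88 + 25/18 = -1559/18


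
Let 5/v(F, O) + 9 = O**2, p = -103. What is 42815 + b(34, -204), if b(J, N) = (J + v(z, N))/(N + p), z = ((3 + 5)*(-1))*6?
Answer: 546889522792/12773349 ≈ 42815.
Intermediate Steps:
z = -48 (z = (8*(-1))*6 = -8*6 = -48)
v(F, O) = 5/(-9 + O**2)
b(J, N) = (J + 5/(-9 + N**2))/(-103 + N) (b(J, N) = (J + 5/(-9 + N**2))/(N - 103) = (J + 5/(-9 + N**2))/(-103 + N))
42815 + b(34, -204) = 42815 + (5 + 34*(-9 + (-204)**2))/((-103 - 204)*(-9 + (-204)**2)) = 42815 + (5 + 34*(-9 + 41616))/((-307)*(-9 + 41616)) = 42815 - 1/307*(5 + 34*41607)/41607 = 42815 - 1/307*1/41607*(5 + 1414638) = 42815 - 1/307*1/41607*1414643 = 42815 - 1414643/12773349 = 546889522792/12773349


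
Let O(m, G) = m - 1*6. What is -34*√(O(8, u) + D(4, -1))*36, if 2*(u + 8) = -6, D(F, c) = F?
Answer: -1224*√6 ≈ -2998.2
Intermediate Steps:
u = -11 (u = -8 + (½)*(-6) = -8 - 3 = -11)
O(m, G) = -6 + m (O(m, G) = m - 6 = -6 + m)
-34*√(O(8, u) + D(4, -1))*36 = -34*√((-6 + 8) + 4)*36 = -34*√(2 + 4)*36 = -34*√6*36 = -1224*√6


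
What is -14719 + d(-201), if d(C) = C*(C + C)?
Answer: 66083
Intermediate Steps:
d(C) = 2*C² (d(C) = C*(2*C) = 2*C²)
-14719 + d(-201) = -14719 + 2*(-201)² = -14719 + 2*40401 = -14719 + 80802 = 66083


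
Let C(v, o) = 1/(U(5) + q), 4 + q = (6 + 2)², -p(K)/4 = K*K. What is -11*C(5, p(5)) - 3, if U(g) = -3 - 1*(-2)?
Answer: -188/59 ≈ -3.1864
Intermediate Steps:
p(K) = -4*K² (p(K) = -4*K*K = -4*K²)
q = 60 (q = -4 + (6 + 2)² = -4 + 8² = -4 + 64 = 60)
U(g) = -1 (U(g) = -3 + 2 = -1)
C(v, o) = 1/59 (C(v, o) = 1/(-1 + 60) = 1/59)
-11*C(5, p(5)) - 3 = -11*1/59 - 3 = -11/59 - 3 = -188/59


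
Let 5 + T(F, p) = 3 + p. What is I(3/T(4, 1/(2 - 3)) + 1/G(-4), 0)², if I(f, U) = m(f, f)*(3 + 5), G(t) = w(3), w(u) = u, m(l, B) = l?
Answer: 256/9 ≈ 28.444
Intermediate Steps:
T(F, p) = -2 + p (T(F, p) = -5 + (3 + p) = -2 + p)
G(t) = 3
I(f, U) = 8*f (I(f, U) = f*(3 + 5) = f*8 = 8*f)
I(3/T(4, 1/(2 - 3)) + 1/G(-4), 0)² = (8*(3/(-2 + 1/(2 - 3)) + 1/3))² = (8*(3/(-2 + 1/(-1)) + 1*(⅓)))² = (8*(3/(-2 - 1) + ⅓))² = (8*(3/(-3) + ⅓))² = (8*(3*(-⅓) + ⅓))² = (8*(-1 + ⅓))² = (8*(-⅔))² = (-16/3)² = 256/9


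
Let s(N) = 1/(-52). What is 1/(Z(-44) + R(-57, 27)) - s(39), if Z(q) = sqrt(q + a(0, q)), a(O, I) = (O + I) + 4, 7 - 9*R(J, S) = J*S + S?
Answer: 432151/17190940 - 162*I*sqrt(21)/2314165 ≈ 0.025138 - 0.0003208*I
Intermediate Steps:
R(J, S) = 7/9 - S/9 - J*S/9 (R(J, S) = 7/9 - (J*S + S)/9 = 7/9 - (S + J*S)/9 = 7/9 + (-S/9 - J*S/9) = 7/9 - S/9 - J*S/9)
a(O, I) = 4 + I + O (a(O, I) = (I + O) + 4 = 4 + I + O)
s(N) = -1/52
Z(q) = sqrt(4 + 2*q) (Z(q) = sqrt(q + (4 + q + 0)) = sqrt(q + (4 + q)) = sqrt(4 + 2*q))
1/(Z(-44) + R(-57, 27)) - s(39) = 1/(sqrt(4 + 2*(-44)) + (7/9 - 1/9*27 - 1/9*(-57)*27)) - 1*(-1/52) = 1/(sqrt(4 - 88) + (7/9 - 3 + 171)) + 1/52 = 1/(sqrt(-84) + 1519/9) + 1/52 = 1/(2*I*sqrt(21) + 1519/9) + 1/52 = 1/(1519/9 + 2*I*sqrt(21)) + 1/52 = 1/52 + 1/(1519/9 + 2*I*sqrt(21))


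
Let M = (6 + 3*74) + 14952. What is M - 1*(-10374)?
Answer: 25554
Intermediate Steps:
M = 15180 (M = (6 + 222) + 14952 = 228 + 14952 = 15180)
M - 1*(-10374) = 15180 - 1*(-10374) = 15180 + 10374 = 25554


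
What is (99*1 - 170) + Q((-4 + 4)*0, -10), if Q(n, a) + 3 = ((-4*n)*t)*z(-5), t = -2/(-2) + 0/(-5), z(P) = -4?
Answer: -74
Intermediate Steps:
t = 1 (t = -2*(-½) + 0*(-⅕) = 1 + 0 = 1)
Q(n, a) = -3 + 16*n (Q(n, a) = -3 + (-4*n*1)*(-4) = -3 - 4*n*(-4) = -3 + 16*n)
(99*1 - 170) + Q((-4 + 4)*0, -10) = (99*1 - 170) + (-3 + 16*((-4 + 4)*0)) = (99 - 170) + (-3 + 16*(0*0)) = -71 + (-3 + 16*0) = -71 + (-3 + 0) = -71 - 3 = -74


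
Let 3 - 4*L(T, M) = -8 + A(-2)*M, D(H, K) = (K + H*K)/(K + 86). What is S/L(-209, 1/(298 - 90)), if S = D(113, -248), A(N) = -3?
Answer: 3920384/61857 ≈ 63.378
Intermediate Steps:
D(H, K) = (K + H*K)/(86 + K)
L(T, M) = 11/4 + 3*M/4 (L(T, M) = 3/4 - (-8 - 3*M)/4 = 3/4 + (2 + 3*M/4) = 11/4 + 3*M/4)
S = 4712/27 (S = -248*(1 + 113)/(86 - 248) = -248*114/(-162) = -248*(-1/162)*114 = 4712/27 ≈ 174.52)
S/L(-209, 1/(298 - 90)) = 4712/(27*(11/4 + 3/(4*(298 - 90)))) = 4712/(27*(11/4 + (3/4)/208)) = 4712/(27*(11/4 + (3/4)*(1/208))) = 4712/(27*(11/4 + 3/832)) = 4712/(27*(2291/832)) = (4712/27)*(832/2291) = 3920384/61857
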